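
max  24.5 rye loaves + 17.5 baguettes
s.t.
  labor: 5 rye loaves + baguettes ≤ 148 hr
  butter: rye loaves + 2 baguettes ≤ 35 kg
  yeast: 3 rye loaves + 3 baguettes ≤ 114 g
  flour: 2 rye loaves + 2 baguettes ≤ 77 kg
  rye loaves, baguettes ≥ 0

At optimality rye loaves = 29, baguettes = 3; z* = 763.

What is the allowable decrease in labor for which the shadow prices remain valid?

Binding constraints: labor, butter. The basis is B = [[5,1],[1,2]] with det 9.
Per unit decrease in labor, x* moves by d = (-0.2222, 0.1111).
The basis stays optimal until rye loaves reaches 0; allowable decrease = 130.5 hr.

130.5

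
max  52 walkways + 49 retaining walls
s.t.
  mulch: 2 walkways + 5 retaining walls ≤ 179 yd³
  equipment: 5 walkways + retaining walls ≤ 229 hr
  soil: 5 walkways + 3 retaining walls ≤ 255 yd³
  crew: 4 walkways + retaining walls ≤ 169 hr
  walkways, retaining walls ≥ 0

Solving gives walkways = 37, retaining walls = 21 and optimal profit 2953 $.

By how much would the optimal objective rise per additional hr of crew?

At the optimum: mulch uses 179 of 179 (binding); equipment uses 206 of 229 (slack = 23); soil uses 248 of 255 (slack = 7); crew uses 169 of 169 (binding).
Since equipment, soil are not tight, their duals are 0.
From A_Bᵀ y = c: 2·y_mulch + 4·y_crew = 52; 5·y_mulch + 1·y_crew = 49.
Solving: y_mulch = 8, y_crew = 9.
Shadow price of crew = 9.

9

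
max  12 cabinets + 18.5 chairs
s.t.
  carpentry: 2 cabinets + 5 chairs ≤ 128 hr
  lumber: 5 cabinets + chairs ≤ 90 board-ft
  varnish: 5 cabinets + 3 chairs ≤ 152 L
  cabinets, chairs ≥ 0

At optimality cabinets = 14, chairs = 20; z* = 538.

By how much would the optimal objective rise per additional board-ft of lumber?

Check each constraint at x*: carpentry 128/128 (tight); lumber 90/90 (tight); varnish 130/152 (slack 22).
By complementary slackness, y = 0 for the non-binding constraint.
Dual feasibility on the basic columns requires 2·y_carpentry + 5·y_lumber = 12, 5·y_carpentry + 1·y_lumber = 18.5.
Solving: y_carpentry = 3.5, y_lumber = 1.
Shadow price of lumber = 1.

1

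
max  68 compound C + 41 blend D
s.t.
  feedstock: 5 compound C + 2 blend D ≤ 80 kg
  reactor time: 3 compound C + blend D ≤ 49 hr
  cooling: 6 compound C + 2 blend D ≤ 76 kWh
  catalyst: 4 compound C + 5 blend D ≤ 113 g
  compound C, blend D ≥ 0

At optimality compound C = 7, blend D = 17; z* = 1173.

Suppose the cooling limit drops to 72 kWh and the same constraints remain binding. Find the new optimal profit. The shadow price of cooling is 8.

1141

Δb = -4, so new z* = 1173 + (8)·(-4) = 1173 − 32 = 1141.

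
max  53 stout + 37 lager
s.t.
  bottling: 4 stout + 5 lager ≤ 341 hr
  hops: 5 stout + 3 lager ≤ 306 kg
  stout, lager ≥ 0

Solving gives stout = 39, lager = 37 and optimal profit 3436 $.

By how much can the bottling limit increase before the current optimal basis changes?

169

Binding constraints: bottling, hops. The basis is B = [[4,5],[5,3]] with det -13.
Per unit increase in bottling, x* moves by d = (-0.2308, 0.3846).
The basis stays optimal until stout reaches 0; allowable increase = 169 hr.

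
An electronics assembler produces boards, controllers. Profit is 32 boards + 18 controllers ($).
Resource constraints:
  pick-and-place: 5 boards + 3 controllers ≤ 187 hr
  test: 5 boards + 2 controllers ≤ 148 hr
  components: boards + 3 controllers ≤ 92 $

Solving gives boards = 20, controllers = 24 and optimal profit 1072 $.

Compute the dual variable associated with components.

Check each constraint at x*: pick-and-place 172/187 (slack 15); test 148/148 (tight); components 92/92 (tight).
By complementary slackness, y = 0 for the non-binding constraint.
Dual feasibility on the basic columns requires 5·y_test + 1·y_components = 32, 2·y_test + 3·y_components = 18.
Solving: y_test = 6, y_components = 2.
Shadow price of components = 2.

2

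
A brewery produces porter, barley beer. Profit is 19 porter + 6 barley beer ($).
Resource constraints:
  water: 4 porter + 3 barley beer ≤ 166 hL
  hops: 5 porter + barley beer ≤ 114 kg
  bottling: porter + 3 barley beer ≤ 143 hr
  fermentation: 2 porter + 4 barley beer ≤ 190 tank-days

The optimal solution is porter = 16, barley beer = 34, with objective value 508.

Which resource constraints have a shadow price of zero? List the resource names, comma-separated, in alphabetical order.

water: 166/166 (binding)
hops: 114/114 (binding)
bottling: 118/143 (slack 25)
fermentation: 168/190 (slack 22)
By complementary slackness, a constraint with positive slack has shadow price 0 → bottling, fermentation.

bottling, fermentation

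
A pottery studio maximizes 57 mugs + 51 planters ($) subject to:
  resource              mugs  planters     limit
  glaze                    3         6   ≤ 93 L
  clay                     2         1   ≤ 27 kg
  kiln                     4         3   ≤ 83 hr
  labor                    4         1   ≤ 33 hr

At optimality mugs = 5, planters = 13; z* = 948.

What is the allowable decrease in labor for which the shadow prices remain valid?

Binding constraints: glaze, labor. The basis is B = [[3,6],[4,1]] with det -21.
Per unit decrease in labor, x* moves by d = (-0.2857, 0.1429).
The basis stays optimal until mugs reaches 0; allowable decrease = 17.5 hr.

17.5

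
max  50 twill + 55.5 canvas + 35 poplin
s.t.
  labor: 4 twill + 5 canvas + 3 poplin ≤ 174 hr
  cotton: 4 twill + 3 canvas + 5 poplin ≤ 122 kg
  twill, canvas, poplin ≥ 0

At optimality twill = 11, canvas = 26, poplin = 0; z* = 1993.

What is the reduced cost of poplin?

-9.5

Check each constraint at x*: labor 174/174 (tight); cotton 122/122 (tight).
From A_Bᵀ y = c: 4·y_labor + 4·y_cotton = 50; 5·y_labor + 3·y_cotton = 55.5.
Solving: y_labor = 9, y_cotton = 3.5.
Reduced cost of poplin: c₃ − yᵀa₃ = 35 − (9·3 + 3.5·5) = 35 − 44.5 = -9.5.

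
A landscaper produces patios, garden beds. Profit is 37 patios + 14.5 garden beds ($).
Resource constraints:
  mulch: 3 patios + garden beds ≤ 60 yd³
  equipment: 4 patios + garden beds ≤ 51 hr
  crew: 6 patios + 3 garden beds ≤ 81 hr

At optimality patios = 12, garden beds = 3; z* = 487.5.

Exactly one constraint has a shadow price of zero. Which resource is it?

mulch: 39/60 (slack 21)
equipment: 51/51 (binding)
crew: 81/81 (binding)
By complementary slackness, a constraint with positive slack has shadow price 0 → mulch.

mulch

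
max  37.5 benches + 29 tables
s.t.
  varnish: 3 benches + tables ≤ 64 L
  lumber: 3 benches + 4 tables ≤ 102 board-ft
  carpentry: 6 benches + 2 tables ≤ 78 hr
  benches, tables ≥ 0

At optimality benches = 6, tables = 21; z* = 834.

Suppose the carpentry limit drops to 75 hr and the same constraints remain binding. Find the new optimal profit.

Binding: lumber and carpentry. Non-binding: varnish (25 unused).
Since varnish is not tight, its dual is 0.
The binding rows give the dual system: 3·y_lumber + 6·y_carpentry = 37.5 and 4·y_lumber + 2·y_carpentry = 29.
Solving: y_lumber = 5.5, y_carpentry = 3.5.
Δz = y_carpentry·Δb = 3.5 × (-3) = -10.5, so new z* = 834 − 10.5 = 823.5.

823.5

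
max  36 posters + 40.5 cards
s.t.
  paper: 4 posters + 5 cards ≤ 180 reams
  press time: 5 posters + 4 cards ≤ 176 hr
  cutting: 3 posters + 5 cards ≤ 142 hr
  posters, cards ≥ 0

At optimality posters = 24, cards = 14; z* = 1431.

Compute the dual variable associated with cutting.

4.5

Check each constraint at x*: paper 166/180 (slack 14); press time 176/176 (tight); cutting 142/142 (tight).
Since paper is not tight, its dual is 0.
From A_Bᵀ y = c: 5·y_press time + 3·y_cutting = 36; 4·y_press time + 5·y_cutting = 40.5.
→ y_press time = 4.5 and y_cutting = 4.5.
Shadow price of cutting = 4.5.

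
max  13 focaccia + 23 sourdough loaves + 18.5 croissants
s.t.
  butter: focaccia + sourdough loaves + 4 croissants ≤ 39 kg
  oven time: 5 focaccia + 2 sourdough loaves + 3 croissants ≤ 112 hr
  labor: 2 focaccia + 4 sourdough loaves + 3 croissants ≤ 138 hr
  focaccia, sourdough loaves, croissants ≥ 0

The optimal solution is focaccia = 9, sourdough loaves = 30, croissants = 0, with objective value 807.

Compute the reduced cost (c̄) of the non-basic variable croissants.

-8.5

Check each constraint at x*: butter 39/39 (tight); oven time 105/112 (slack 7); labor 138/138 (tight).
Since oven time is not tight, its dual is 0.
Dual feasibility on the basic columns requires 1·y_butter + 2·y_labor = 13, 1·y_butter + 4·y_labor = 23.
Solving: y_butter = 3, y_labor = 5.
Reduced cost of croissants: c₃ − yᵀa₃ = 18.5 − (3·4 + 5·3) = 18.5 − 27 = -8.5.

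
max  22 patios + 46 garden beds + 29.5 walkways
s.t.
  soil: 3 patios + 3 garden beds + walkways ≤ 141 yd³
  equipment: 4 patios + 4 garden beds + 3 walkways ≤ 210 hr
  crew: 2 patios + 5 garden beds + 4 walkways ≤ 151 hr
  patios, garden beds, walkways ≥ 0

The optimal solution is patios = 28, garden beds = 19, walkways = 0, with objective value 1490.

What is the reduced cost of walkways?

-4.5

Binding: soil and crew. Non-binding: equipment (22 unused).
Since equipment is not tight, its dual is 0.
Dual feasibility on the basic columns requires 3·y_soil + 2·y_crew = 22, 3·y_soil + 5·y_crew = 46.
Solving: y_soil = 2, y_crew = 8.
Reduced cost of walkways: c₃ − yᵀa₃ = 29.5 − (2·1 + 8·4) = 29.5 − 34 = -4.5.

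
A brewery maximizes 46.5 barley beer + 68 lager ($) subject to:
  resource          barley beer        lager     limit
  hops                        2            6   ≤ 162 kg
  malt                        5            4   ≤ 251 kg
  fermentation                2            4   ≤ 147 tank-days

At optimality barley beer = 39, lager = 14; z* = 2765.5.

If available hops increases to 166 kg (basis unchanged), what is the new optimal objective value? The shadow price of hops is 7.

2793.5

Δb = 4, so new z* = 2765.5 + (7)·(4) = 2765.5 + 28 = 2793.5.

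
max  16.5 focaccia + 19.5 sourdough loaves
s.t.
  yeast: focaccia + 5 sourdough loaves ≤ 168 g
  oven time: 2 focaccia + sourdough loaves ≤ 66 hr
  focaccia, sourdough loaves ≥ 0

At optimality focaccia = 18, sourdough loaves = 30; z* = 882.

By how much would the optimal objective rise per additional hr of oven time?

Both yeast and oven time are binding at x*.
The binding rows give the dual system: 1·y_yeast + 2·y_oven time = 16.5 and 5·y_yeast + 1·y_oven time = 19.5.
→ y_yeast = 2.5 and y_oven time = 7.
Shadow price of oven time = 7.

7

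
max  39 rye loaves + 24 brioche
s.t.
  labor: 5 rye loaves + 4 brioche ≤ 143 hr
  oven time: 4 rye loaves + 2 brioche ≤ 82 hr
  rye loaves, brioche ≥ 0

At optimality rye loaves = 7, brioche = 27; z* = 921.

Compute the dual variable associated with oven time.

6

Both labor and oven time are binding at x*.
Dual feasibility on the basic columns requires 5·y_labor + 4·y_oven time = 39, 4·y_labor + 2·y_oven time = 24.
→ y_labor = 3 and y_oven time = 6.
Shadow price of oven time = 6.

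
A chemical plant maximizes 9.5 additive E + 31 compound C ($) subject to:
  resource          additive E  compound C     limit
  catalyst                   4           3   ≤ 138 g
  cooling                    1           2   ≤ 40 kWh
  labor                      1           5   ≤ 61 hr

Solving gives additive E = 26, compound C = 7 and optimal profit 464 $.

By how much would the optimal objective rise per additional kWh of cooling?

Binding: cooling and labor. Non-binding: catalyst (13 unused).
By complementary slackness, y = 0 for the non-binding constraint.
The binding rows give the dual system: 1·y_cooling + 1·y_labor = 9.5 and 2·y_cooling + 5·y_labor = 31.
Solving: y_cooling = 5.5, y_labor = 4.
Shadow price of cooling = 5.5.

5.5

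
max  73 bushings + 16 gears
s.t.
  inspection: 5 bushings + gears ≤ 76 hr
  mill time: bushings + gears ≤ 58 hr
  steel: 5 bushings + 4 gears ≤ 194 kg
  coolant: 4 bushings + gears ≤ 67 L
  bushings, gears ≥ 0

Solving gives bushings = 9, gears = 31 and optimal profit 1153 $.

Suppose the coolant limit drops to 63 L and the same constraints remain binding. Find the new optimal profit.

Binding: inspection and coolant. Non-binding: mill time (18 unused), steel (25 unused).
Since mill time, steel are not tight, their duals are 0.
Dual feasibility on the basic columns requires 5·y_inspection + 4·y_coolant = 73, 1·y_inspection + 1·y_coolant = 16.
This yields shadow prices y_inspection = 9, y_coolant = 7.
Δz = y_coolant·Δb = 7 × (-4) = -28, so new z* = 1153 − 28 = 1125.

1125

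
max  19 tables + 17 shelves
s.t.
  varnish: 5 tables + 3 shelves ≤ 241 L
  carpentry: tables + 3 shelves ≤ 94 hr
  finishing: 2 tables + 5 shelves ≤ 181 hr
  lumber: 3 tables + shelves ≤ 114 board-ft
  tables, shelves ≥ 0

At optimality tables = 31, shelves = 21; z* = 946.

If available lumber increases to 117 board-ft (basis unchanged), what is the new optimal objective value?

961

At the optimum: varnish uses 218 of 241 (slack = 23); carpentry uses 94 of 94 (binding); finishing uses 167 of 181 (slack = 14); lumber uses 114 of 114 (binding).
Slack constraints have shadow price 0 (complementary slackness).
The binding rows give the dual system: 1·y_carpentry + 3·y_lumber = 19 and 3·y_carpentry + 1·y_lumber = 17.
→ y_carpentry = 4 and y_lumber = 5.
Δz = y_lumber·Δb = 5 × (3) = 15, so new z* = 946 + 15 = 961.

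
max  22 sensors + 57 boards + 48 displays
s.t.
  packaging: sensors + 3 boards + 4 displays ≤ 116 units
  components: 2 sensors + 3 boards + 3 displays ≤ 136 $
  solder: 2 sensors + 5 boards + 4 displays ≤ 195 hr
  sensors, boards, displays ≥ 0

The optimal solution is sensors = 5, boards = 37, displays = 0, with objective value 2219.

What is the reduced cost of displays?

-4

Check each constraint at x*: packaging 116/116 (tight); components 121/136 (slack 15); solder 195/195 (tight).
By complementary slackness, y = 0 for the non-binding constraint.
From A_Bᵀ y = c: 1·y_packaging + 2·y_solder = 22; 3·y_packaging + 5·y_solder = 57.
Solving: y_packaging = 4, y_solder = 9.
Reduced cost of displays: c₃ − yᵀa₃ = 48 − (4·4 + 9·4) = 48 − 52 = -4.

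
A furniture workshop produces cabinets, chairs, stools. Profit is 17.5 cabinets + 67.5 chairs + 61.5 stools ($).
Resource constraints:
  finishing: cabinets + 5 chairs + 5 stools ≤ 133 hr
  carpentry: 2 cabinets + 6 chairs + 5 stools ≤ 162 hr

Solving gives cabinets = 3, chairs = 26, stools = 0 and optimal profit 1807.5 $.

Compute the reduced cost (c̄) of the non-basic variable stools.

Both finishing and carpentry are binding at x*.
Dual feasibility on the basic columns requires 1·y_finishing + 2·y_carpentry = 17.5, 5·y_finishing + 6·y_carpentry = 67.5.
Solving: y_finishing = 7.5, y_carpentry = 5.
Reduced cost of stools: c₃ − yᵀa₃ = 61.5 − (7.5·5 + 5·5) = 61.5 − 62.5 = -1.

-1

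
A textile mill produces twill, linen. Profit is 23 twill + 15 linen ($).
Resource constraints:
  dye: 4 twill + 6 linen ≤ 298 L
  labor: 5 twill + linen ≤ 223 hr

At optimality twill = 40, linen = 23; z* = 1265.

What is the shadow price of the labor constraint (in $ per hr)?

Check each constraint at x*: dye 298/298 (tight); labor 223/223 (tight).
Dual feasibility on the basic columns requires 4·y_dye + 5·y_labor = 23, 6·y_dye + 1·y_labor = 15.
This yields shadow prices y_dye = 2, y_labor = 3.
Shadow price of labor = 3.

3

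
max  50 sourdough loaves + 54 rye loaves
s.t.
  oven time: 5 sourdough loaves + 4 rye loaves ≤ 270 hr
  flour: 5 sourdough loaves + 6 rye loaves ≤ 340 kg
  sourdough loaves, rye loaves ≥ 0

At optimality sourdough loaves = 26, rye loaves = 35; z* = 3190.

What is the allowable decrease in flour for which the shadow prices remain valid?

Binding constraints: oven time, flour. The basis is B = [[5,4],[5,6]] with det 10.
Per unit decrease in flour, x* moves by d = (0.4, -0.5).
The basis stays optimal until rye loaves reaches 0; allowable decrease = 70 kg.

70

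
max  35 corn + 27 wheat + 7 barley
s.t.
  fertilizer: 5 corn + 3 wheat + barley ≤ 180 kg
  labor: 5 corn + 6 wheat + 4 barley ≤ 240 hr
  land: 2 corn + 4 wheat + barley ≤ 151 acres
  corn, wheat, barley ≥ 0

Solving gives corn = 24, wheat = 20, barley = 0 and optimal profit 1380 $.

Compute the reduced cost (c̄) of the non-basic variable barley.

At the optimum: fertilizer uses 180 of 180 (binding); labor uses 240 of 240 (binding); land uses 128 of 151 (slack = 23).
Slack constraints have shadow price 0 (complementary slackness).
From A_Bᵀ y = c: 5·y_fertilizer + 5·y_labor = 35; 3·y_fertilizer + 6·y_labor = 27.
→ y_fertilizer = 5 and y_labor = 2.
Reduced cost of barley: c₃ − yᵀa₃ = 7 − (5·1 + 2·4) = 7 − 13 = -6.

-6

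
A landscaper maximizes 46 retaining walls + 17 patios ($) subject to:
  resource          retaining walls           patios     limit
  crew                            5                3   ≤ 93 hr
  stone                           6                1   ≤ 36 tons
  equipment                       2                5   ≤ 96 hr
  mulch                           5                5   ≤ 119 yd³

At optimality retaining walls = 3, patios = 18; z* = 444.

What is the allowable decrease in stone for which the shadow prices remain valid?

Binding constraints: stone, equipment. The basis is B = [[6,1],[2,5]] with det 28.
Per unit decrease in stone, x* moves by d = (-0.1786, 0.0714).
The basis stays optimal until retaining walls reaches 0; allowable decrease = 16.8 tons.

16.8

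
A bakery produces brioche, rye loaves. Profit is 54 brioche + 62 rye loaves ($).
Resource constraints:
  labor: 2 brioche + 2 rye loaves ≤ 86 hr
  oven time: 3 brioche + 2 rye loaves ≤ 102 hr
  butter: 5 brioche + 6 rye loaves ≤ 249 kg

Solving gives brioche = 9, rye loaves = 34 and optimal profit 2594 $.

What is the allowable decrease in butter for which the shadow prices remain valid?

Binding constraints: labor, butter. The basis is B = [[2,2],[5,6]] with det 2.
Per unit decrease in butter, x* moves by d = (1, -1).
The basis stays optimal until oven time becomes binding; allowable decrease = 7 kg.

7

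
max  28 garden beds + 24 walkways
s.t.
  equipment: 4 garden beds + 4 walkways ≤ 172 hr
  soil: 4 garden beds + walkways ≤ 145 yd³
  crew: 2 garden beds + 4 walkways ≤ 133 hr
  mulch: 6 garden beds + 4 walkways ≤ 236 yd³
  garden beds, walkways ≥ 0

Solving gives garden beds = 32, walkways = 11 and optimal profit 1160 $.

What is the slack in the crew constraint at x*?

25

crew used = 2·32 + 4·11 = 108; slack = 133 − 108 = 25.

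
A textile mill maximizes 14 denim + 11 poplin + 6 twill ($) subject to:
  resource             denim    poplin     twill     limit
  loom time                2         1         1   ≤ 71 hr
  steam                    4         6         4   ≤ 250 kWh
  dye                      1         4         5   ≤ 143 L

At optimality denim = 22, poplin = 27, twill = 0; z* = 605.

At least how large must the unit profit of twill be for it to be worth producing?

9

Binding: loom time and steam. Non-binding: dye (13 unused).
By complementary slackness, y = 0 for the non-binding constraint.
Dual feasibility on the basic columns requires 2·y_loom time + 4·y_steam = 14, 1·y_loom time + 6·y_steam = 11.
→ y_loom time = 5 and y_steam = 1.
twill enters the basis when its profit ≥ yᵀa₃ = 5·1 + 1·4 = 9.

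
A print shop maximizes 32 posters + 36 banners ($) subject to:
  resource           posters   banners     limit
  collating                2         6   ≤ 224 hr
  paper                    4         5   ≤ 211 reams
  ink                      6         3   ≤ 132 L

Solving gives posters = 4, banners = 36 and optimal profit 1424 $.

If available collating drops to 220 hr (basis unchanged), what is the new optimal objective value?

At the optimum: collating uses 224 of 224 (binding); paper uses 196 of 211 (slack = 15); ink uses 132 of 132 (binding).
By complementary slackness, y = 0 for the non-binding constraint.
Dual feasibility on the basic columns requires 2·y_collating + 6·y_ink = 32, 6·y_collating + 3·y_ink = 36.
This yields shadow prices y_collating = 4, y_ink = 4.
Δz = y_collating·Δb = 4 × (-4) = -16, so new z* = 1424 − 16 = 1408.

1408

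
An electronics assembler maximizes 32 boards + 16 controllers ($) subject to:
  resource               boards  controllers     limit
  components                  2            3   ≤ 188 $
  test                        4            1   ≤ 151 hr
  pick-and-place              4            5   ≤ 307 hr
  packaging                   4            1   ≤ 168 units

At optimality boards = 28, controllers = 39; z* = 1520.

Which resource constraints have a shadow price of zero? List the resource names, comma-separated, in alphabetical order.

components, packaging

components: 173/188 (slack 15)
test: 151/151 (binding)
pick-and-place: 307/307 (binding)
packaging: 151/168 (slack 17)
By complementary slackness, a constraint with positive slack has shadow price 0 → components, packaging.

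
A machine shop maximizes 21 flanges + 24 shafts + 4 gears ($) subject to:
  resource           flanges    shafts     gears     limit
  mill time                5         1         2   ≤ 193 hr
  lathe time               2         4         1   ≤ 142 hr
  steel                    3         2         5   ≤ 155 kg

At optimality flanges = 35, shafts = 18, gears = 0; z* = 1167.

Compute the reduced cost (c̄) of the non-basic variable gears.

At the optimum: mill time uses 193 of 193 (binding); lathe time uses 142 of 142 (binding); steel uses 141 of 155 (slack = 14).
Since steel is not tight, its dual is 0.
From A_Bᵀ y = c: 5·y_mill time + 2·y_lathe time = 21; 1·y_mill time + 4·y_lathe time = 24.
→ y_mill time = 2 and y_lathe time = 5.5.
Reduced cost of gears: c₃ − yᵀa₃ = 4 − (2·2 + 5.5·1) = 4 − 9.5 = -5.5.

-5.5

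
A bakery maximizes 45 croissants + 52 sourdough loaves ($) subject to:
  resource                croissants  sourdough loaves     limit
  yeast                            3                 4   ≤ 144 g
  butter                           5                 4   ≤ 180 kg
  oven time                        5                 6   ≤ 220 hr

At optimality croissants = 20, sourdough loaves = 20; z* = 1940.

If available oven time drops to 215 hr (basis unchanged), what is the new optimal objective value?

Binding: butter and oven time. Non-binding: yeast (4 unused).
Slack constraints have shadow price 0 (complementary slackness).
Dual feasibility on the basic columns requires 5·y_butter + 5·y_oven time = 45, 4·y_butter + 6·y_oven time = 52.
→ y_butter = 1 and y_oven time = 8.
Δz = y_oven time·Δb = 8 × (-5) = -40, so new z* = 1940 − 40 = 1900.

1900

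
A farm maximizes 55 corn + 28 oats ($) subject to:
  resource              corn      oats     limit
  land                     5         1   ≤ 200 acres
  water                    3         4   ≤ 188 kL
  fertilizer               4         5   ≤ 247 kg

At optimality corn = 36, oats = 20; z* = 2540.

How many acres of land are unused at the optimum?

0

land used = 5·36 + 1·20 = 200; slack = 200 − 200 = 0.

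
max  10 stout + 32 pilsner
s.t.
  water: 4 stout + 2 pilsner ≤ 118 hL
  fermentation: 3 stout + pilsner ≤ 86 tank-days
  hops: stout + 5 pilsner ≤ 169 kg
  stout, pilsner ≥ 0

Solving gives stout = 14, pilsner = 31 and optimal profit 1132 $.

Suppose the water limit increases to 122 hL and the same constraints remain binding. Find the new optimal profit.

Binding: water and hops. Non-binding: fermentation (13 unused).
Slack constraints have shadow price 0 (complementary slackness).
The binding rows give the dual system: 4·y_water + 1·y_hops = 10 and 2·y_water + 5·y_hops = 32.
→ y_water = 1 and y_hops = 6.
Δz = y_water·Δb = 1 × (4) = 4, so new z* = 1132 + 4 = 1136.

1136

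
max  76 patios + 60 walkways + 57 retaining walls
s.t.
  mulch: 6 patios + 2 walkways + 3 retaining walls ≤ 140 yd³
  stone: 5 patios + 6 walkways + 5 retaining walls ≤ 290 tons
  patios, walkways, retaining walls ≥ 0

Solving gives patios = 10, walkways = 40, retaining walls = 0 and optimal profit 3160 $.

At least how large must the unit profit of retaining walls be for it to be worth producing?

Both mulch and stone are binding at x*.
Dual feasibility on the basic columns requires 6·y_mulch + 5·y_stone = 76, 2·y_mulch + 6·y_stone = 60.
This yields shadow prices y_mulch = 6, y_stone = 8.
retaining walls enters the basis when its profit ≥ yᵀa₃ = 6·3 + 8·5 = 58.

58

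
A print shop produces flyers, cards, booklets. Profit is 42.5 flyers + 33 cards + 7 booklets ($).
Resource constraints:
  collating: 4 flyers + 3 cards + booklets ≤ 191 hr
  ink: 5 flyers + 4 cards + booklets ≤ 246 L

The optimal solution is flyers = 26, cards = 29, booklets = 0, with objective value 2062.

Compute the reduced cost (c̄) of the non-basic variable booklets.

Check each constraint at x*: collating 191/191 (tight); ink 246/246 (tight).
From A_Bᵀ y = c: 4·y_collating + 5·y_ink = 42.5; 3·y_collating + 4·y_ink = 33.
→ y_collating = 5 and y_ink = 4.5.
Reduced cost of booklets: c₃ − yᵀa₃ = 7 − (5·1 + 4.5·1) = 7 − 9.5 = -2.5.

-2.5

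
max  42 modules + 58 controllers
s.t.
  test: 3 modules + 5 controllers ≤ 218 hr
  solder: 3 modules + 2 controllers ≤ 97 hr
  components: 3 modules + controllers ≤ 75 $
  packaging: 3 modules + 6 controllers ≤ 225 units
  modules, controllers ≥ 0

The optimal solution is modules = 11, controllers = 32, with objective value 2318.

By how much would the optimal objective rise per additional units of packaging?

Binding: solder and packaging. Non-binding: test (25 unused), components (10 unused).
Since test, components are not tight, their duals are 0.
From A_Bᵀ y = c: 3·y_solder + 3·y_packaging = 42; 2·y_solder + 6·y_packaging = 58.
This yields shadow prices y_solder = 6.5, y_packaging = 7.5.
Shadow price of packaging = 7.5.

7.5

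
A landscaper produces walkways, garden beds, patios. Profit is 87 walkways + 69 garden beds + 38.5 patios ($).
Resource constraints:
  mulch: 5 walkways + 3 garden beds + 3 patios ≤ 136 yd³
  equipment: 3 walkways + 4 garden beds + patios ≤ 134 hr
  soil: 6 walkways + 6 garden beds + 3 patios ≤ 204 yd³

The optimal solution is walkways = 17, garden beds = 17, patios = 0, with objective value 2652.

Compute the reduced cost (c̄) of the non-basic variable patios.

At the optimum: mulch uses 136 of 136 (binding); equipment uses 119 of 134 (slack = 15); soil uses 204 of 204 (binding).
Slack constraints have shadow price 0 (complementary slackness).
Dual feasibility on the basic columns requires 5·y_mulch + 6·y_soil = 87, 3·y_mulch + 6·y_soil = 69.
→ y_mulch = 9 and y_soil = 7.
Reduced cost of patios: c₃ − yᵀa₃ = 38.5 − (9·3 + 7·3) = 38.5 − 48 = -9.5.

-9.5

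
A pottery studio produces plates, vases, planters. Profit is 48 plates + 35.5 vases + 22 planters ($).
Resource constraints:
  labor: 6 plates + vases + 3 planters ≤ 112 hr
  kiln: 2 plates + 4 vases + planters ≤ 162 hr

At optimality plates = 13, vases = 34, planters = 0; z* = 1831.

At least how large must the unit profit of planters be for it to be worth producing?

24

At the optimum: labor uses 112 of 112 (binding); kiln uses 162 of 162 (binding).
Dual feasibility on the basic columns requires 6·y_labor + 2·y_kiln = 48, 1·y_labor + 4·y_kiln = 35.5.
This yields shadow prices y_labor = 5.5, y_kiln = 7.5.
planters enters the basis when its profit ≥ yᵀa₃ = 5.5·3 + 7.5·1 = 24.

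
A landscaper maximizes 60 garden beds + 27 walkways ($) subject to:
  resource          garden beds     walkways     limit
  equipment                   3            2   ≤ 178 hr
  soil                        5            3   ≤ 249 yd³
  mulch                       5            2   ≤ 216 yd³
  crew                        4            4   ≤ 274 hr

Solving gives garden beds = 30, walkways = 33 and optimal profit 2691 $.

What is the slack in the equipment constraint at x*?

22

equipment used = 3·30 + 2·33 = 156; slack = 178 − 156 = 22.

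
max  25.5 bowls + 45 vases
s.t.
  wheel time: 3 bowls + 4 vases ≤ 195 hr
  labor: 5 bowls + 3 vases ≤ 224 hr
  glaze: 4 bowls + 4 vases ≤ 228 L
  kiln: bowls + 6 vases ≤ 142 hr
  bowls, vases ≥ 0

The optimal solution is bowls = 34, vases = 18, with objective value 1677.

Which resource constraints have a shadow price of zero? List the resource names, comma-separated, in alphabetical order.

wheel time: 174/195 (slack 21)
labor: 224/224 (binding)
glaze: 208/228 (slack 20)
kiln: 142/142 (binding)
By complementary slackness, a constraint with positive slack has shadow price 0 → glaze, wheel time.

glaze, wheel time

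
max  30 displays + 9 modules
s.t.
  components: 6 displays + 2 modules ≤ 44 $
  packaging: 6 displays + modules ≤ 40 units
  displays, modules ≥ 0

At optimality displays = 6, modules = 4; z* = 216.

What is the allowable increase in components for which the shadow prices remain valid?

Binding constraints: components, packaging. The basis is B = [[6,2],[6,1]] with det -6.
Per unit increase in components, x* moves by d = (-0.1667, 1).
The basis stays optimal until displays reaches 0; allowable increase = 36 $.

36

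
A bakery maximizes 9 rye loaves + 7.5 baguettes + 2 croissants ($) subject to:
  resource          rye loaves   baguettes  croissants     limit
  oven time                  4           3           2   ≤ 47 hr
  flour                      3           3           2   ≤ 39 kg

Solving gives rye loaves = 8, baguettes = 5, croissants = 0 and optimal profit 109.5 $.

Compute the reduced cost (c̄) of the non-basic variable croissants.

-3

At the optimum: oven time uses 47 of 47 (binding); flour uses 39 of 39 (binding).
Dual feasibility on the basic columns requires 4·y_oven time + 3·y_flour = 9, 3·y_oven time + 3·y_flour = 7.5.
This yields shadow prices y_oven time = 1.5, y_flour = 1.
Reduced cost of croissants: c₃ − yᵀa₃ = 2 − (1.5·2 + 1·2) = 2 − 5 = -3.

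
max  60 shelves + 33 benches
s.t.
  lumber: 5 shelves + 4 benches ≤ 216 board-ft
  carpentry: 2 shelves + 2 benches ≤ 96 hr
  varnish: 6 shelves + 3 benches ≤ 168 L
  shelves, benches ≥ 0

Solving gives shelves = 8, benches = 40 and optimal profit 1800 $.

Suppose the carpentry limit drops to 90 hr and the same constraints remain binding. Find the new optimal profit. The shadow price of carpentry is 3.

Δb = -6, so new z* = 1800 + (3)·(-6) = 1800 − 18 = 1782.

1782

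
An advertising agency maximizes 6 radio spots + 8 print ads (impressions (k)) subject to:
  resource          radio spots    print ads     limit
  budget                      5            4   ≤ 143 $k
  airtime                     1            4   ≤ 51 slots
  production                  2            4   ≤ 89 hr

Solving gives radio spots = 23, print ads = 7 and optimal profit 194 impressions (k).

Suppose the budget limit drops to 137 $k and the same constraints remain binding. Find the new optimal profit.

At the optimum: budget uses 143 of 143 (binding); airtime uses 51 of 51 (binding); production uses 74 of 89 (slack = 15).
Since production is not tight, its dual is 0.
Dual feasibility on the basic columns requires 5·y_budget + 1·y_airtime = 6, 4·y_budget + 4·y_airtime = 8.
Solving: y_budget = 1, y_airtime = 1.
Δz = y_budget·Δb = 1 × (-6) = -6, so new z* = 194 − 6 = 188.

188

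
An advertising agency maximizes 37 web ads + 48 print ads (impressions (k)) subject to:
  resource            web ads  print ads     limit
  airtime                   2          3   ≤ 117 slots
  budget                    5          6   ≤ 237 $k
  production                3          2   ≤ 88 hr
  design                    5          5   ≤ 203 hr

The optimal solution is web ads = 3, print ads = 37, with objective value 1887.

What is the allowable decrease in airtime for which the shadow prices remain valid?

Binding constraints: airtime, budget. The basis is B = [[2,3],[5,6]] with det -3.
Per unit decrease in airtime, x* moves by d = (2, -1.6667).
The basis stays optimal until design becomes binding; allowable decrease = 1.8 slots.

1.8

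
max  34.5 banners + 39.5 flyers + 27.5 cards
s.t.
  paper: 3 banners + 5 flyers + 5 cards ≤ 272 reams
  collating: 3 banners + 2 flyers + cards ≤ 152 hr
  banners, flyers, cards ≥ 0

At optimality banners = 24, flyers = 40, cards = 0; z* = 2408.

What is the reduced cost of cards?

Both paper and collating are binding at x*.
The binding rows give the dual system: 3·y_paper + 3·y_collating = 34.5 and 5·y_paper + 2·y_collating = 39.5.
Solving: y_paper = 5.5, y_collating = 6.
Reduced cost of cards: c₃ − yᵀa₃ = 27.5 − (5.5·5 + 6·1) = 27.5 − 33.5 = -6.

-6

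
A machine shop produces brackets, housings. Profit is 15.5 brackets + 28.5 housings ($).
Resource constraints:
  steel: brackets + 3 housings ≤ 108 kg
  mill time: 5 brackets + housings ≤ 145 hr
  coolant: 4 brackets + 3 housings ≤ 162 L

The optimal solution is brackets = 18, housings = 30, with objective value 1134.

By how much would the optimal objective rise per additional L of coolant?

Check each constraint at x*: steel 108/108 (tight); mill time 120/145 (slack 25); coolant 162/162 (tight).
Slack constraints have shadow price 0 (complementary slackness).
From A_Bᵀ y = c: 1·y_steel + 4·y_coolant = 15.5; 3·y_steel + 3·y_coolant = 28.5.
→ y_steel = 7.5 and y_coolant = 2.
Shadow price of coolant = 2.

2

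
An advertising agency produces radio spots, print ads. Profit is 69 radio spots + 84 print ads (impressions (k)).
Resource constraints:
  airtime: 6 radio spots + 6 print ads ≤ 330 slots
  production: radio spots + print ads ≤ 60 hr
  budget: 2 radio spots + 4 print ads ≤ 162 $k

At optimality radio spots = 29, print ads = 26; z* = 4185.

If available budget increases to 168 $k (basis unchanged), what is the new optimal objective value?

Check each constraint at x*: airtime 330/330 (tight); production 55/60 (slack 5); budget 162/162 (tight).
Since production is not tight, its dual is 0.
The binding rows give the dual system: 6·y_airtime + 2·y_budget = 69 and 6·y_airtime + 4·y_budget = 84.
Solving: y_airtime = 9, y_budget = 7.5.
Δz = y_budget·Δb = 7.5 × (6) = 45, so new z* = 4185 + 45 = 4230.

4230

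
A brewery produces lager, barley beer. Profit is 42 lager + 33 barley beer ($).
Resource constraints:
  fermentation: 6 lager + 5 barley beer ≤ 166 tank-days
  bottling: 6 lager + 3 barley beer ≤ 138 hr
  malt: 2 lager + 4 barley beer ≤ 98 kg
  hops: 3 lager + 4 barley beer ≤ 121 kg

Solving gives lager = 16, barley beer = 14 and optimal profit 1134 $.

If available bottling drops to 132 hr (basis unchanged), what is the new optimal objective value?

At the optimum: fermentation uses 166 of 166 (binding); bottling uses 138 of 138 (binding); malt uses 88 of 98 (slack = 10); hops uses 104 of 121 (slack = 17).
Since malt, hops are not tight, their duals are 0.
The binding rows give the dual system: 6·y_fermentation + 6·y_bottling = 42 and 5·y_fermentation + 3·y_bottling = 33.
This yields shadow prices y_fermentation = 6, y_bottling = 1.
Δz = y_bottling·Δb = 1 × (-6) = -6, so new z* = 1134 − 6 = 1128.

1128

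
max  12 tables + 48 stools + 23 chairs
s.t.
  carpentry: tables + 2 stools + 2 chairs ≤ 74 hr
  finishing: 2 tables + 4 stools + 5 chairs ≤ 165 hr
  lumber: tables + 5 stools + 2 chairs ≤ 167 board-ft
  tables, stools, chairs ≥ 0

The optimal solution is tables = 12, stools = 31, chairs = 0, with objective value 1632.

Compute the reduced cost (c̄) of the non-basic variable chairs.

-1

At the optimum: carpentry uses 74 of 74 (binding); finishing uses 148 of 165 (slack = 17); lumber uses 167 of 167 (binding).
Since finishing is not tight, its dual is 0.
From A_Bᵀ y = c: 1·y_carpentry + 1·y_lumber = 12; 2·y_carpentry + 5·y_lumber = 48.
Solving: y_carpentry = 4, y_lumber = 8.
Reduced cost of chairs: c₃ − yᵀa₃ = 23 − (4·2 + 8·2) = 23 − 24 = -1.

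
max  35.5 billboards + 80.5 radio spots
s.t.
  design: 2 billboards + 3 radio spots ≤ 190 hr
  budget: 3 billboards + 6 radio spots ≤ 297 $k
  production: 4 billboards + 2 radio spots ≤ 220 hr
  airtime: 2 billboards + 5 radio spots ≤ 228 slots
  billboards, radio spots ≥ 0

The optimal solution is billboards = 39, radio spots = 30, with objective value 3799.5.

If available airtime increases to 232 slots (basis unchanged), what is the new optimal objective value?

3837.5

At the optimum: design uses 168 of 190 (slack = 22); budget uses 297 of 297 (binding); production uses 216 of 220 (slack = 4); airtime uses 228 of 228 (binding).
Since design, production are not tight, their duals are 0.
The binding rows give the dual system: 3·y_budget + 2·y_airtime = 35.5 and 6·y_budget + 5·y_airtime = 80.5.
Solving: y_budget = 5.5, y_airtime = 9.5.
Δz = y_airtime·Δb = 9.5 × (4) = 38, so new z* = 3799.5 + 38 = 3837.5.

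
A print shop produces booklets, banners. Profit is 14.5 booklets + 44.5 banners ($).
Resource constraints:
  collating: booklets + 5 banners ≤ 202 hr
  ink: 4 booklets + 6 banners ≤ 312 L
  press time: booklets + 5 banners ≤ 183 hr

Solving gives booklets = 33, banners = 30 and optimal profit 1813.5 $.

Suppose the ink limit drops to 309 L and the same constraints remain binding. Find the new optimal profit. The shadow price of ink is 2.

Δb = -3, so new z* = 1813.5 + (2)·(-3) = 1813.5 − 6 = 1807.5.

1807.5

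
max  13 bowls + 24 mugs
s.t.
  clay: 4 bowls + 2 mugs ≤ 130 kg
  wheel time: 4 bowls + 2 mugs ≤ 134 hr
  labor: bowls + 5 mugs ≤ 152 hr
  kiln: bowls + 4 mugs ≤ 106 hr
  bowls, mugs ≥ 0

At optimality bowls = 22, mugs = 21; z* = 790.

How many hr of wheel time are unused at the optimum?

4

wheel time used = 4·22 + 2·21 = 130; slack = 134 − 130 = 4.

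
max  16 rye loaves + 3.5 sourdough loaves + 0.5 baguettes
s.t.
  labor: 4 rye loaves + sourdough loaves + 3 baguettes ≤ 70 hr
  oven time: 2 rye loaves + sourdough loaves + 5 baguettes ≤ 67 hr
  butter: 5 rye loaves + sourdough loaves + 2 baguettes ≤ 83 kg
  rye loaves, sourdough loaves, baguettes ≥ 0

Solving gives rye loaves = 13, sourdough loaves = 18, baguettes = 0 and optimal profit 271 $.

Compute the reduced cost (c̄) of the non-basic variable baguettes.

Binding: labor and butter. Non-binding: oven time (23 unused).
Slack constraints have shadow price 0 (complementary slackness).
Dual feasibility on the basic columns requires 4·y_labor + 5·y_butter = 16, 1·y_labor + 1·y_butter = 3.5.
→ y_labor = 1.5 and y_butter = 2.
Reduced cost of baguettes: c₃ − yᵀa₃ = 0.5 − (1.5·3 + 2·2) = 0.5 − 8.5 = -8.

-8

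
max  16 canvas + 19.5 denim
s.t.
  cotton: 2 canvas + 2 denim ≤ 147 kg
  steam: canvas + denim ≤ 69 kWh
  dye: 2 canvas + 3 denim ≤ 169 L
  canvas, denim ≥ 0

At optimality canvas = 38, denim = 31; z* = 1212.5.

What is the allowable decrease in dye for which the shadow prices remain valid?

31

Binding constraints: steam, dye. The basis is B = [[1,1],[2,3]] with det 1.
Per unit decrease in dye, x* moves by d = (1, -1).
The basis stays optimal until denim reaches 0; allowable decrease = 31 L.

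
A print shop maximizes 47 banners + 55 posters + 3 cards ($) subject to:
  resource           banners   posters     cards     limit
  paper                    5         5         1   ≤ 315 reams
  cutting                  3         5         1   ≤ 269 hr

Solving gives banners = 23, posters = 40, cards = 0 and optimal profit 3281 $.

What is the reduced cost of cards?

-8

Check each constraint at x*: paper 315/315 (tight); cutting 269/269 (tight).
The binding rows give the dual system: 5·y_paper + 3·y_cutting = 47 and 5·y_paper + 5·y_cutting = 55.
→ y_paper = 7 and y_cutting = 4.
Reduced cost of cards: c₃ − yᵀa₃ = 3 − (7·1 + 4·1) = 3 − 11 = -8.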